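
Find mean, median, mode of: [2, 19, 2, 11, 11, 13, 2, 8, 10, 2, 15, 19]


Sorted: [2, 2, 2, 2, 8, 10, 11, 11, 13, 15, 19, 19]
Mean = 114/12 = 19/2
Median = 21/2
Freq: {2: 4, 19: 2, 11: 2, 13: 1, 8: 1, 10: 1, 15: 1}
Mode: [2]

Mean=19/2, Median=21/2, Mode=2


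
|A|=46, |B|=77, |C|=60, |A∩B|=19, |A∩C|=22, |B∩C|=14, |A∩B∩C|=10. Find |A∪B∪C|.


|A∪B∪C| = 46+77+60-19-22-14+10 = 138

|A∪B∪C| = 138


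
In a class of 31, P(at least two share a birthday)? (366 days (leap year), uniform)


P(all different) = Π(366-i)/366 for i=0..30
= 0.270541
P(match) = 1 - 0.270541 = 0.729459

P ≈ 0.7295 ≈ 72.95%


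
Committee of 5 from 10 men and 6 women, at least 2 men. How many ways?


Count by #men:
  2M,3W: C(10,2)×C(6,3)=900
  3M,2W: C(10,3)×C(6,2)=1800
  4M,1W: C(10,4)×C(6,1)=1260
  5M,0W: C(10,5)×C(6,0)=252
Total = 4212

4212


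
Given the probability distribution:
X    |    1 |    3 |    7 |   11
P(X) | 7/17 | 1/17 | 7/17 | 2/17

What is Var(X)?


E[X] = 81/17
E[X²] = 601/17
Var(X) = E[X²] - (E[X])² = 601/17 - 6561/289 = 3656/289

Var(X) = 3656/289 ≈ 12.6505


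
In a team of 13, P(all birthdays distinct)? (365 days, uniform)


P(all different) = Π(365-i)/365 for i=0..12
= (365/365)×(364/365)×...×(353/365)
= 0.805590

P ≈ 0.8056 ≈ 80.56%


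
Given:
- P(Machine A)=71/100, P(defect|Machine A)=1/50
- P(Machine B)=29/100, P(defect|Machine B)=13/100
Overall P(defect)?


P(B) = Σ P(B|Aᵢ)×P(Aᵢ)
  1/50×71/100 = 71/5000
  13/100×29/100 = 377/10000
Sum = 519/10000

P(defect) = 519/10000 ≈ 5.19%


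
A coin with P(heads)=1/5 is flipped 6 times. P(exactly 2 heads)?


Binomial: P(X=2) = C(6,2)×p^2×(1-p)^4
= 15 × 1/25 × 256/625 = 768/3125

P(X=2) = 768/3125 ≈ 24.58%


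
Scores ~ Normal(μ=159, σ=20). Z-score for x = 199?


z = (x - μ)/σ = (199 - 159)/20 = 2.0

z = 2.0


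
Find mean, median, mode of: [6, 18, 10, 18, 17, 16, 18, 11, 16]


Sorted: [6, 10, 11, 16, 16, 17, 18, 18, 18]
Mean = 130/9
Median = 16
Freq: {6: 1, 18: 3, 10: 1, 17: 1, 16: 2, 11: 1}
Mode: [18]

Mean=130/9, Median=16, Mode=18


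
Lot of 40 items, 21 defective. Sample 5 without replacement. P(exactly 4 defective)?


Hypergeometric: C(21,4)×C(19,1)/C(40,5)
= 5985×19/658008 = 665/3848

P(X=4) = 665/3848 ≈ 17.28%


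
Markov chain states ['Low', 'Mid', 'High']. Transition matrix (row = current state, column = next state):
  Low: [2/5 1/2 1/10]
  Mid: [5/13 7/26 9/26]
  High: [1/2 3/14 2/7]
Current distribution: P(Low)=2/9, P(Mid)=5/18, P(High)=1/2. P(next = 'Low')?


P(next=Low) = Σᵢ P(now=i)×P(i→Low)
= 2/9×2/5 + 5/18×5/13 + 1/2×1/2
= 4/45 + 25/234 + 1/4 = 1043/2340

P = 1043/2340 ≈ 0.4457


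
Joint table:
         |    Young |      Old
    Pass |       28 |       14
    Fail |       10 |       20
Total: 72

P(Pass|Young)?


P(Pass|Young) = 28/(28+10) = 28/38 = 14/19

P = 14/19 ≈ 73.68%


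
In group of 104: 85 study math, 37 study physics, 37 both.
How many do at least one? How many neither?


|A∪B| = 85+37-37 = 85
Neither = 104-85 = 19

At least one: 85; Neither: 19


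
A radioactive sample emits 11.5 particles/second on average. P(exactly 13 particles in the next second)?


Poisson(λ=11.5): P(X=13) = e^(-λ)×λ^k/k!
= e^(-11.5) × 11.5^13 / 13!
≈ 1.01300936e-05 × 6.15278762129e+13 / 6227020800 ≈ 0.100093

P(X=13) ≈ 0.100093 ≈ 10.01%


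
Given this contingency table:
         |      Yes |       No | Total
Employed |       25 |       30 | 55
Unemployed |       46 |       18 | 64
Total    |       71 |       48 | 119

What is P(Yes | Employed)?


P(Yes | Employed) = 25/(25+30) = 25/55 = 5/11

P(Yes|Employed) = 5/11 ≈ 45.45%


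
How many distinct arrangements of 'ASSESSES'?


Letters: 8, freq: {'A': 1, 'S': 5, 'E': 2}
8!/(1!×5!×2!) = 40320/240 = 168

168


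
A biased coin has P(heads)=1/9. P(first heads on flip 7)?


Geometric: P(X=7) = (1-p)^(k-1)×p = (8/9)^6×1/9 = 262144/4782969

P(X=7) = 262144/4782969 ≈ 5.48%


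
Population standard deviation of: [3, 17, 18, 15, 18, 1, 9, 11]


Mean = 92/8 = 23/2
  (3-23/2)²=289/4
  (17-23/2)²=121/4
  (18-23/2)²=169/4
  (15-23/2)²=49/4
  (18-23/2)²=169/4
  (1-23/2)²=441/4
  (9-23/2)²=25/4
  (11-23/2)²=1/4
Σ(x-μ)² = 316
σ² = 316/8 = 79/2

σ = √(79/2) ≈ 6.2849


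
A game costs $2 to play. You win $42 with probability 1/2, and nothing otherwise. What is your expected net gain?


E[gain] = (42-2)×1/2 + (-2)×1/2
= 20 - 1 = 19

Expected net gain = $19 ≈ $19.00


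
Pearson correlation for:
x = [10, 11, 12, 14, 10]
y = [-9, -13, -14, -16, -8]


n=5, Σx=57, Σy=-60, Σxy=-705, Σx²=661, Σy²=766
r = (5×(-705) - 57×(-60))/√((5×661 - 57²)(5×766 - (-60)²))
= -105/√(56×230) = -105/√12880 ≈ -105/113.4901 ≈ -0.9252

r ≈ -0.9252


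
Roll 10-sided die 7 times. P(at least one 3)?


P(no 3)^7 = (9/10)^7 = 4782969/10000000
P(≥1) = 1 - 4782969/10000000 = 5217031/10000000

P = 5217031/10000000 ≈ 52.17%


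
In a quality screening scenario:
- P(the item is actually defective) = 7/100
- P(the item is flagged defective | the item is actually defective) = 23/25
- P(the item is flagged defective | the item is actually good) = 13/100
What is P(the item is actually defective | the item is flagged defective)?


Using Bayes' theorem:
P(A|B) = P(B|A)·P(A) / P(B)

P(the item is flagged defective) = 23/25 × 7/100 + 13/100 × 93/100
= 161/2500 + 1209/10000 = 1853/10000

P(the item is actually defective|the item is flagged defective) = (161/2500) / (1853/10000) = 644/1853

P(the item is actually defective|the item is flagged defective) = 644/1853 ≈ 34.75%


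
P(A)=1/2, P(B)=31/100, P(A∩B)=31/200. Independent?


P(A)×P(B) = 31/200
P(A∩B) = 31/200
Equal ✓ → Independent

Yes, independent


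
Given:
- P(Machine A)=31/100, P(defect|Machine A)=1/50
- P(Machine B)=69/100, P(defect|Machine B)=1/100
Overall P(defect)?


P(B) = Σ P(B|Aᵢ)×P(Aᵢ)
  1/50×31/100 = 31/5000
  1/100×69/100 = 69/10000
Sum = 131/10000

P(defect) = 131/10000 ≈ 1.31%


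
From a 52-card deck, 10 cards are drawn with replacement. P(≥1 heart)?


P(not a heart) = 39/52 = 3/4
P(none in 10 draws) = (3/4)^10 = 59049/1048576
P(≥1 heart) = 1 - 59049/1048576 = 989527/1048576

P = 989527/1048576 ≈ 94.37%


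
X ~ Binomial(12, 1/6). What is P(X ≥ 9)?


P(X ≥ 9) = Σ P(X=i) for i=9..12
P(X=9) = 6875/544195584
P(X=10) = 275/362797056
P(X=11) = 5/181398528
P(X=12) = 1/2176782336
Sum = 9737/725594112

P(X ≥ 9) = 9737/725594112 ≈ 0.00%


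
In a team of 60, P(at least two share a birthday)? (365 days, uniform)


P(all different) = Π(365-i)/365 for i=0..59
= 0.005877
P(match) = 1 - 0.005877 = 0.994123

P ≈ 0.9941 ≈ 99.41%


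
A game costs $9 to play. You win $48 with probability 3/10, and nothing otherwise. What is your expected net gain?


E[gain] = (48-9)×3/10 + (-9)×7/10
= 117/10 - 63/10 = 27/5

Expected net gain = $27/5 ≈ $5.40


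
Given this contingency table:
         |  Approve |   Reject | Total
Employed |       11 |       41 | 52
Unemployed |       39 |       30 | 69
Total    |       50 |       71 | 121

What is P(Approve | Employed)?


P(Approve | Employed) = 11/(11+41) = 11/52

P(Approve|Employed) = 11/52 ≈ 21.15%


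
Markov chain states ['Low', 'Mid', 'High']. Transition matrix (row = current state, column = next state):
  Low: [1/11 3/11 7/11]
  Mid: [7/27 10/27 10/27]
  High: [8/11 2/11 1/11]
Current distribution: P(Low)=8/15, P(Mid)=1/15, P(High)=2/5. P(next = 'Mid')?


P(next=Mid) = Σᵢ P(now=i)×P(i→Mid)
= 8/15×3/11 + 1/15×10/27 + 2/5×2/11
= 8/55 + 2/81 + 4/55 = 1082/4455

P = 1082/4455 ≈ 0.2429


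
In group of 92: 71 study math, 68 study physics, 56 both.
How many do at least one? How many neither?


|A∪B| = 71+68-56 = 83
Neither = 92-83 = 9

At least one: 83; Neither: 9


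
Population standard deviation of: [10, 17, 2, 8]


Mean = 37/4
  (10-37/4)²=9/16
  (17-37/4)²=961/16
  (2-37/4)²=841/16
  (8-37/4)²=25/16
Σ(x-μ)² = 459/4
σ² = (459/4)/4 = 459/16

σ = √(459/16) ≈ 5.3561


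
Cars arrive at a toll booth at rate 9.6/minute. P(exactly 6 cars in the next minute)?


Poisson(λ=9.6): P(X=6) = e^(-λ)×λ^k/k!
= e^(-9.6) × 9.6^6 / 6!
≈ 6.772873649e-05 × 782757.789696 / 720 ≈ 0.073632

P(X=6) ≈ 0.073632 ≈ 7.36%


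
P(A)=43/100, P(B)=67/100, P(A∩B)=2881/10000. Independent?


P(A)×P(B) = 2881/10000
P(A∩B) = 2881/10000
Equal ✓ → Independent

Yes, independent


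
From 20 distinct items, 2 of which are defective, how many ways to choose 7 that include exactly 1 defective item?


Choose 1 of the 2 defective items and 6 of the other 18 items:
C(2,1)×C(18,6) = 2×18564 = 37128

37128


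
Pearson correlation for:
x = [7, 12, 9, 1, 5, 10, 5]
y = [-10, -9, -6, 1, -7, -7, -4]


n=7, Σx=49, Σy=-42, Σxy=-356, Σx²=425, Σy²=332
r = (7×(-356) - 49×(-42))/√((7×425 - 49²)(7×332 - (-42)²))
= -434/√(574×560) = -434/√321440 ≈ -434/566.9568 ≈ -0.7655

r ≈ -0.7655


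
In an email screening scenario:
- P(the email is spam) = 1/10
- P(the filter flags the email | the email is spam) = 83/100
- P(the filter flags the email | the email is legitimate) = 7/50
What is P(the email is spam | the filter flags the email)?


Using Bayes' theorem:
P(A|B) = P(B|A)·P(A) / P(B)

P(the filter flags the email) = 83/100 × 1/10 + 7/50 × 9/10
= 83/1000 + 63/500 = 209/1000

P(the email is spam|the filter flags the email) = (83/1000) / (209/1000) = 83/209

P(the email is spam|the filter flags the email) = 83/209 ≈ 39.71%


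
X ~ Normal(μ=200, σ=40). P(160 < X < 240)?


z₁=(160-200)/40=-1.0, z₂=(240-200)/40=1.0
P = Φ(1.0) - Φ(-1.0) = 0.841345 - 0.158655 = 0.682690 ≈ 0.6827

P(160 < X < 240) ≈ 0.6827


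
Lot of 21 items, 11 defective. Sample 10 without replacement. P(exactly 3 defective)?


Hypergeometric: C(11,3)×C(10,7)/C(21,10)
= 165×120/352716 = 1650/29393

P(X=3) = 1650/29393 ≈ 5.61%


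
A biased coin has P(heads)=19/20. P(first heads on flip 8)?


Geometric: P(X=8) = (1-p)^(k-1)×p = (1/20)^7×19/20 = 19/25600000000

P(X=8) = 19/25600000000 ≈ 0.00%


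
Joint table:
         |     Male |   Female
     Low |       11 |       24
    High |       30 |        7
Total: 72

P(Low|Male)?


P(Low|Male) = 11/(11+30) = 11/41

P = 11/41 ≈ 26.83%


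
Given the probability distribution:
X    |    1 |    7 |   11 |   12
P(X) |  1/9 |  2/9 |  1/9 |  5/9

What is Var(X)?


E[X] = 86/9
E[X²] = 940/9
Var(X) = E[X²] - (E[X])² = 940/9 - 7396/81 = 1064/81

Var(X) = 1064/81 ≈ 13.1358


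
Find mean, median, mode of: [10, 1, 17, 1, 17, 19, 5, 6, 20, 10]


Sorted: [1, 1, 5, 6, 10, 10, 17, 17, 19, 20]
Mean = 106/10 = 53/5
Median = 10
Freq: {10: 2, 1: 2, 17: 2, 19: 1, 5: 1, 6: 1, 20: 1}
Mode: [1, 10, 17]

Mean=53/5, Median=10, Mode=[1, 10, 17]


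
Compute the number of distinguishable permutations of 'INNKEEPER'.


Letters: 9, freq: {'I': 1, 'N': 2, 'K': 1, 'E': 3, 'P': 1, 'R': 1}
9!/(1!×2!×1!×3!×1!×1!) = 362880/12 = 30240

30240


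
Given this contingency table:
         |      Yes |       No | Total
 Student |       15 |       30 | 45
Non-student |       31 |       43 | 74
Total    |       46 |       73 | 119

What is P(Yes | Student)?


P(Yes | Student) = 15/(15+30) = 15/45 = 1/3

P(Yes|Student) = 1/3 ≈ 33.33%


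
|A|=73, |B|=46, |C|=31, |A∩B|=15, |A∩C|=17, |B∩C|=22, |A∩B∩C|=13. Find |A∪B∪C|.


|A∪B∪C| = 73+46+31-15-17-22+13 = 109

|A∪B∪C| = 109


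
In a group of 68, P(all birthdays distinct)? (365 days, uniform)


P(all different) = Π(365-i)/365 for i=0..67
= (365/365)×(364/365)×...×(298/365)
= 0.001274

P ≈ 0.0013 ≈ 0.13%


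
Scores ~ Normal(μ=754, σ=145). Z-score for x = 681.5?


z = (x - μ)/σ = (681.5 - 754)/145 = -0.5

z = -0.5


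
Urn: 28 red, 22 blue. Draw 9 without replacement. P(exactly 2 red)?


Hypergeometric: C(28,2)×C(22,7)/C(50,9)
= 378×170544/2505433700 = 209304/8134525

P(X=2) = 209304/8134525 ≈ 2.57%


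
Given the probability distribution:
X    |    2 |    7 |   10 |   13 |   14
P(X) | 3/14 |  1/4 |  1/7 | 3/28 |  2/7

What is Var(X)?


E[X] = 9
E[X²] = 203/2
Var(X) = E[X²] - (E[X])² = 203/2 - 81 = 41/2

Var(X) = 41/2 ≈ 20.5000


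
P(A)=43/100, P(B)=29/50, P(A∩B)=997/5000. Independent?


P(A)×P(B) = 1247/5000
P(A∩B) = 997/5000
Not equal → NOT independent

No, not independent


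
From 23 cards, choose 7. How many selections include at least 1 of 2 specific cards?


Complement: C(23,7) - C(21,7) = 245157 - 116280 = 128877

128877


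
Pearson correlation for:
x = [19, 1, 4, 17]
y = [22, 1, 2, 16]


n=4, Σx=41, Σy=41, Σxy=699, Σx²=667, Σy²=745
r = (4×699 - 41×41)/√((4×667 - 41²)(4×745 - 41²))
= 1115/√(987×1299) = 1115/√1282113 ≈ 1115/1132.3043 ≈ 0.9847

r ≈ 0.9847


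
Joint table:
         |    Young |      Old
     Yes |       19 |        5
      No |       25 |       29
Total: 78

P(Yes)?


P(Yes) = (19+5)/78 = 24/78 = 4/13

P(Yes) = 4/13 ≈ 30.77%


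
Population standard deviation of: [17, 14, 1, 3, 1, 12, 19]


Mean = 67/7
  (17-67/7)²=2704/49
  (14-67/7)²=961/49
  (1-67/7)²=3600/49
  (3-67/7)²=2116/49
  (1-67/7)²=3600/49
  (12-67/7)²=289/49
  (19-67/7)²=4356/49
Σ(x-μ)² = 2518/7
σ² = (2518/7)/7 = 2518/49

σ = √(2518/49) ≈ 7.1685


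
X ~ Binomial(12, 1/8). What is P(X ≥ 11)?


P(X ≥ 11) = Σ P(X=i) for i=11..12
P(X=11) = 21/17179869184
P(X=12) = 1/68719476736
Sum = 85/68719476736

P(X ≥ 11) = 85/68719476736 ≈ 0.00%


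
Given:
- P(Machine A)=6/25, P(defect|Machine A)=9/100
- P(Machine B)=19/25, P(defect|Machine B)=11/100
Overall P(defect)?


P(B) = Σ P(B|Aᵢ)×P(Aᵢ)
  9/100×6/25 = 27/1250
  11/100×19/25 = 209/2500
Sum = 263/2500

P(defect) = 263/2500 ≈ 10.52%


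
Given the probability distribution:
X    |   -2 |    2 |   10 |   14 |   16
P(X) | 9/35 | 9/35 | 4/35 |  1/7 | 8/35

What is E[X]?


E[X] = Σ x·P(X=x)
= (-2)×(9/35) + (2)×(9/35) + (10)×(4/35) + (14)×(1/7) + (16)×(8/35)
= 34/5

E[X] = 34/5


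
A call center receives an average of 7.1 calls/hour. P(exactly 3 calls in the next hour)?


Poisson(λ=7.1): P(X=3) = e^(-λ)×λ^k/k!
= e^(-7.1) × 7.1^3 / 3!
≈ 0.0008251049233 × 357.911 / 6 ≈ 0.049219

P(X=3) ≈ 0.049219 ≈ 4.92%


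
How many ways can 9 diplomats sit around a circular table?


Circular arrangements of 9 distinct objects: fix one position to break rotational symmetry.
(n-1)! = 8! = 40320

40320


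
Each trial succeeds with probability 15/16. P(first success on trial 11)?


Geometric: P(X=11) = (1-p)^(k-1)×p = (1/16)^10×15/16 = 15/17592186044416

P(X=11) = 15/17592186044416 ≈ 0.00%


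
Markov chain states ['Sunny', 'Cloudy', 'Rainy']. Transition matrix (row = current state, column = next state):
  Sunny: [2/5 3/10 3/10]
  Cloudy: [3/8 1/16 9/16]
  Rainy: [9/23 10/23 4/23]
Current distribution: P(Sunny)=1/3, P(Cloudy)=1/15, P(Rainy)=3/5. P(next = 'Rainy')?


P(next=Rainy) = Σᵢ P(now=i)×P(i→Rainy)
= 1/3×3/10 + 1/15×9/16 + 3/5×4/23
= 1/10 + 3/80 + 12/115 = 89/368

P = 89/368 ≈ 0.2418


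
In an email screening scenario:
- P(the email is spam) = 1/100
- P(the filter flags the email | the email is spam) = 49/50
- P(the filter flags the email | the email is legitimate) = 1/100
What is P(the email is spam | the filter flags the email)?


Using Bayes' theorem:
P(A|B) = P(B|A)·P(A) / P(B)

P(the filter flags the email) = 49/50 × 1/100 + 1/100 × 99/100
= 49/5000 + 99/10000 = 197/10000

P(the email is spam|the filter flags the email) = (49/5000) / (197/10000) = 98/197

P(the email is spam|the filter flags the email) = 98/197 ≈ 49.75%


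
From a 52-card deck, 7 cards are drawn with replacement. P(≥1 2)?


P(not a 2) = 48/52 = 12/13
P(none in 7 draws) = (12/13)^7 = 35831808/62748517
P(≥1 2) = 1 - 35831808/62748517 = 26916709/62748517

P = 26916709/62748517 ≈ 42.90%


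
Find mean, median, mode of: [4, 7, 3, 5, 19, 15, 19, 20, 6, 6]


Sorted: [3, 4, 5, 6, 6, 7, 15, 19, 19, 20]
Mean = 104/10 = 52/5
Median = 13/2
Freq: {4: 1, 7: 1, 3: 1, 5: 1, 19: 2, 15: 1, 20: 1, 6: 2}
Mode: [6, 19]

Mean=52/5, Median=13/2, Mode=[6, 19]


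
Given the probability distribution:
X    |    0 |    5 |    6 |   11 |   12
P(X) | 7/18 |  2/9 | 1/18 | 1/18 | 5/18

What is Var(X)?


E[X] = 97/18
E[X²] = 977/18
Var(X) = E[X²] - (E[X])² = 977/18 - 9409/324 = 8177/324

Var(X) = 8177/324 ≈ 25.2377


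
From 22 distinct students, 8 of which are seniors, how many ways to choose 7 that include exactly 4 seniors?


Choose 4 of the 8 seniors and 3 of the other 14 students:
C(8,4)×C(14,3) = 70×364 = 25480

25480


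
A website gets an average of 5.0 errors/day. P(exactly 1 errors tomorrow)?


Poisson(λ=5.0): P(X=1) = e^(-λ)×λ^k/k!
= e^(-5.0) × 5.0^1 / 1!
≈ 0.006737946999 × 5 / 1 ≈ 0.033690

P(X=1) ≈ 0.033690 ≈ 3.37%


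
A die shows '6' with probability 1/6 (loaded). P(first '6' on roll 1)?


Geometric: P(X=1) = (1-p)^(k-1)×p = (5/6)^0×1/6 = 1/6

P(X=1) = 1/6 ≈ 16.67%


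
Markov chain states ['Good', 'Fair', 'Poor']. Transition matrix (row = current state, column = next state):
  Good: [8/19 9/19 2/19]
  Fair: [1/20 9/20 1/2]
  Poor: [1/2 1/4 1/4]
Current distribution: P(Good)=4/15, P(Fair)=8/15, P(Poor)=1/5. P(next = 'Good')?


P(next=Good) = Σᵢ P(now=i)×P(i→Good)
= 4/15×8/19 + 8/15×1/20 + 1/5×1/2
= 32/285 + 2/75 + 1/10 = 227/950

P = 227/950 ≈ 0.2389


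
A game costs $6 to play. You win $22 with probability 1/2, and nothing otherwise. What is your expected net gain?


E[gain] = (22-6)×1/2 + (-6)×1/2
= 8 - 3 = 5

Expected net gain = $5 ≈ $5.00


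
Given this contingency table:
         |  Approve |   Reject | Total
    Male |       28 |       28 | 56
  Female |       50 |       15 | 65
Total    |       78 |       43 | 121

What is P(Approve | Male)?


P(Approve | Male) = 28/(28+28) = 28/56 = 1/2

P(Approve|Male) = 1/2 ≈ 50.00%


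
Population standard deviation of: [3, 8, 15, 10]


Mean = 36/4 = 9
  (3-9)²=36
  (8-9)²=1
  (15-9)²=36
  (10-9)²=1
Σ(x-μ)² = 74
σ² = 74/4 = 37/2

σ = √(37/2) ≈ 4.3012


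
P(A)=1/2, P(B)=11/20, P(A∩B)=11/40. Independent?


P(A)×P(B) = 11/40
P(A∩B) = 11/40
Equal ✓ → Independent

Yes, independent


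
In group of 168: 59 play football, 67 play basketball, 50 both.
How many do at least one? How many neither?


|A∪B| = 59+67-50 = 76
Neither = 168-76 = 92

At least one: 76; Neither: 92


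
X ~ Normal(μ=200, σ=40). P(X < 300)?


z = (300-200)/40 = 2.5
P(Z < 2.5) = 0.9938

P(X < 300) ≈ 0.9938


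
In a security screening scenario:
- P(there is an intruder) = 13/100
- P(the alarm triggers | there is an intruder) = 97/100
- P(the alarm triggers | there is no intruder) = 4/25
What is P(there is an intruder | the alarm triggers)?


Using Bayes' theorem:
P(A|B) = P(B|A)·P(A) / P(B)

P(the alarm triggers) = 97/100 × 13/100 + 4/25 × 87/100
= 1261/10000 + 87/625 = 2653/10000

P(there is an intruder|the alarm triggers) = (1261/10000) / (2653/10000) = 1261/2653

P(there is an intruder|the alarm triggers) = 1261/2653 ≈ 47.53%


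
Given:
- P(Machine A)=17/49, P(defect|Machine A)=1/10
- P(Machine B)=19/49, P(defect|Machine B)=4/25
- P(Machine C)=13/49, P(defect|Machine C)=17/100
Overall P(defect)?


P(B) = Σ P(B|Aᵢ)×P(Aᵢ)
  1/10×17/49 = 17/490
  4/25×19/49 = 76/1225
  17/100×13/49 = 221/4900
Sum = 139/980

P(defect) = 139/980 ≈ 14.18%


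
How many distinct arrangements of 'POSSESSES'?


Letters: 9, freq: {'P': 1, 'O': 1, 'S': 5, 'E': 2}
9!/(1!×1!×5!×2!) = 362880/240 = 1512

1512


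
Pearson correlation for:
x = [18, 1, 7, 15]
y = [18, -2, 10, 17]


n=4, Σx=41, Σy=43, Σxy=647, Σx²=599, Σy²=717
r = (4×647 - 41×43)/√((4×599 - 41²)(4×717 - 43²))
= 825/√(715×1019) = 825/√728585 ≈ 825/853.5719 ≈ 0.9665

r ≈ 0.9665


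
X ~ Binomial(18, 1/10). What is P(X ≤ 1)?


P(X ≤ 1) = Σ P(X=i) for i=0..1
P(X=0) = 150094635296999121/1000000000000000000
P(X=1) = 150094635296999121/500000000000000000
Sum = 450283905890997363/1000000000000000000

P(X ≤ 1) = 450283905890997363/1000000000000000000 ≈ 45.03%


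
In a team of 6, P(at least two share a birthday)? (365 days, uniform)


P(all different) = Π(365-i)/365 for i=0..5
= 0.959538
P(match) = 1 - 0.959538 = 0.040462

P ≈ 0.0405 ≈ 4.05%


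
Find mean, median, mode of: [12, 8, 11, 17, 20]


Sorted: [8, 11, 12, 17, 20]
Mean = 68/5
Median = 12
Freq: {12: 1, 8: 1, 11: 1, 17: 1, 20: 1}
Mode: No mode

Mean=68/5, Median=12, Mode=No mode


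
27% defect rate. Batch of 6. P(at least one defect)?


P(all good) = (73/100)^6 = 151334226289/1000000000000
P(≥1 defect) = 848665773711/1000000000000

P = 848665773711/1000000000000 ≈ 84.87%


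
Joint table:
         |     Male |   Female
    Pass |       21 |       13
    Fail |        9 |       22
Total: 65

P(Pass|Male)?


P(Pass|Male) = 21/(21+9) = 21/30 = 7/10

P = 7/10 ≈ 70.00%


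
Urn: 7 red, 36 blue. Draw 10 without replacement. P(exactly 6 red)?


Hypergeometric: C(7,6)×C(36,4)/C(43,10)
= 7×58905/1917334783 = 3465/16112057

P(X=6) = 3465/16112057 ≈ 0.02%


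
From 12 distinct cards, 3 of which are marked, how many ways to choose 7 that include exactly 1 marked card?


Choose 1 of the 3 marked cards and 6 of the other 9 cards:
C(3,1)×C(9,6) = 3×84 = 252

252


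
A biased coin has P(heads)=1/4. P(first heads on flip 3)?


Geometric: P(X=3) = (1-p)^(k-1)×p = (3/4)^2×1/4 = 9/64

P(X=3) = 9/64 ≈ 14.06%


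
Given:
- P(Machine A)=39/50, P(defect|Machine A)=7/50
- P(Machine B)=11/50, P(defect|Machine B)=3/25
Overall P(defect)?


P(B) = Σ P(B|Aᵢ)×P(Aᵢ)
  7/50×39/50 = 273/2500
  3/25×11/50 = 33/1250
Sum = 339/2500

P(defect) = 339/2500 ≈ 13.56%


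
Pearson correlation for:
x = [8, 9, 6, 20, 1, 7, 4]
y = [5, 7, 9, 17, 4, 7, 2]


n=7, Σx=55, Σy=51, Σxy=558, Σx²=647, Σy²=513
r = (7×558 - 55×51)/√((7×647 - 55²)(7×513 - 51²))
= 1101/√(1504×990) = 1101/√1488960 ≈ 1101/1220.2295 ≈ 0.9023

r ≈ 0.9023


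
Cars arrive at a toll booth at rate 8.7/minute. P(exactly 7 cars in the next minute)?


Poisson(λ=8.7): P(X=7) = e^(-λ)×λ^k/k!
= e^(-8.7) × 8.7^7 / 7!
≈ 0.000166585811 × 3772547.94878 / 5040 ≈ 0.124693

P(X=7) ≈ 0.124693 ≈ 12.47%


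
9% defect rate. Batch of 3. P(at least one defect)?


P(all good) = (91/100)^3 = 753571/1000000
P(≥1 defect) = 246429/1000000

P = 246429/1000000 ≈ 24.64%


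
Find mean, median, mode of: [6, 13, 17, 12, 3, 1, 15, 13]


Sorted: [1, 3, 6, 12, 13, 13, 15, 17]
Mean = 80/8 = 10
Median = 25/2
Freq: {6: 1, 13: 2, 17: 1, 12: 1, 3: 1, 1: 1, 15: 1}
Mode: [13]

Mean=10, Median=25/2, Mode=13


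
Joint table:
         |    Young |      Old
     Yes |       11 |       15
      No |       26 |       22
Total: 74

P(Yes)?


P(Yes) = (11+15)/74 = 26/74 = 13/37

P(Yes) = 13/37 ≈ 35.14%


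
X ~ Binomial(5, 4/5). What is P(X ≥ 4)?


P(X ≥ 4) = Σ P(X=i) for i=4..5
P(X=4) = 256/625
P(X=5) = 1024/3125
Sum = 2304/3125

P(X ≥ 4) = 2304/3125 ≈ 73.73%


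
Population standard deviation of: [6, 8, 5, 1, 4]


Mean = 24/5
  (6-24/5)²=36/25
  (8-24/5)²=256/25
  (5-24/5)²=1/25
  (1-24/5)²=361/25
  (4-24/5)²=16/25
Σ(x-μ)² = 134/5
σ² = (134/5)/5 = 134/25

σ = √(134/25) ≈ 2.3152


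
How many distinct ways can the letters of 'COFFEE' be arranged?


Letters: 6, freq: {'C': 1, 'O': 1, 'F': 2, 'E': 2}
6!/(1!×1!×2!×2!) = 720/4 = 180

180


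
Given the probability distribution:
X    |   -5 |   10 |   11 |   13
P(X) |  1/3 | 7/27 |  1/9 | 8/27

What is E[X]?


E[X] = Σ x·P(X=x)
= (-5)×(1/3) + (10)×(7/27) + (11)×(1/9) + (13)×(8/27)
= 6

E[X] = 6


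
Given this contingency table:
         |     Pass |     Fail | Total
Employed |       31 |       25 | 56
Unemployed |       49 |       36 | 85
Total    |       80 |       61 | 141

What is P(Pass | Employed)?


P(Pass | Employed) = 31/(31+25) = 31/56

P(Pass|Employed) = 31/56 ≈ 55.36%


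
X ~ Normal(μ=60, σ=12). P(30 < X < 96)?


z₁=(30-60)/12=-2.5, z₂=(96-60)/12=3.0
P = Φ(3.0) - Φ(-2.5) = 0.998650 - 0.006210 = 0.992440 ≈ 0.9924

P(30 < X < 96) ≈ 0.9924


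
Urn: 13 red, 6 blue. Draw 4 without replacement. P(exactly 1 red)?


Hypergeometric: C(13,1)×C(6,3)/C(19,4)
= 13×20/3876 = 65/969

P(X=1) = 65/969 ≈ 6.71%


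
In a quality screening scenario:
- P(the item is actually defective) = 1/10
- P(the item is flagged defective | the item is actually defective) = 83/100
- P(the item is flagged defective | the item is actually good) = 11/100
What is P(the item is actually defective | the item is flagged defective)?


Using Bayes' theorem:
P(A|B) = P(B|A)·P(A) / P(B)

P(the item is flagged defective) = 83/100 × 1/10 + 11/100 × 9/10
= 83/1000 + 99/1000 = 91/500

P(the item is actually defective|the item is flagged defective) = (83/1000) / (91/500) = 83/182

P(the item is actually defective|the item is flagged defective) = 83/182 ≈ 45.60%


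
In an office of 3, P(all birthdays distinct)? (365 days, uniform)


P(all different) = Π(365-i)/365 for i=0..2
= (365/365)×(364/365)×...×(363/365)
= 0.991796

P ≈ 0.9918 ≈ 99.18%


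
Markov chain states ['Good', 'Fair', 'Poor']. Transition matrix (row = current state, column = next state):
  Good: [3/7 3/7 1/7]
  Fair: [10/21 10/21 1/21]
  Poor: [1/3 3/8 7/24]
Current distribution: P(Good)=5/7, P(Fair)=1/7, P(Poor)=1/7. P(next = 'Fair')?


P(next=Fair) = Σᵢ P(now=i)×P(i→Fair)
= 5/7×3/7 + 1/7×10/21 + 1/7×3/8
= 15/49 + 10/147 + 3/56 = 503/1176

P = 503/1176 ≈ 0.4277


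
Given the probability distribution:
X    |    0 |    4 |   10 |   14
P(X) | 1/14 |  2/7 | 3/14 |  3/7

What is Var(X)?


E[X] = 65/7
E[X²] = 110
Var(X) = E[X²] - (E[X])² = 110 - 4225/49 = 1165/49

Var(X) = 1165/49 ≈ 23.7755


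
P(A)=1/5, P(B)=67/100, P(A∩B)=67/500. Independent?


P(A)×P(B) = 67/500
P(A∩B) = 67/500
Equal ✓ → Independent

Yes, independent


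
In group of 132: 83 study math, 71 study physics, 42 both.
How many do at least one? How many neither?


|A∪B| = 83+71-42 = 112
Neither = 132-112 = 20

At least one: 112; Neither: 20


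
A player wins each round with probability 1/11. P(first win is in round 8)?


Geometric: P(X=8) = (1-p)^(k-1)×p = (10/11)^7×1/11 = 10000000/214358881

P(X=8) = 10000000/214358881 ≈ 4.67%


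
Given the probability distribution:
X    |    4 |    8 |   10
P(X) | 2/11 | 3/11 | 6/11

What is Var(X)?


E[X] = 92/11
E[X²] = 824/11
Var(X) = E[X²] - (E[X])² = 824/11 - 8464/121 = 600/121

Var(X) = 600/121 ≈ 4.9587


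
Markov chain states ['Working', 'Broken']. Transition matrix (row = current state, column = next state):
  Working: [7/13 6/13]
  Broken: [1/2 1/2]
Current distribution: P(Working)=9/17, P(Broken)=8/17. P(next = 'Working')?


P(next=Working) = Σᵢ P(now=i)×P(i→Working)
= 9/17×7/13 + 8/17×1/2
= 63/221 + 4/17 = 115/221

P = 115/221 ≈ 0.5204


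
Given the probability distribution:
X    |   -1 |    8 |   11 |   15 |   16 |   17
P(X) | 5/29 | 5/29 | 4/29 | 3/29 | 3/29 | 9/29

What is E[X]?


E[X] = Σ x·P(X=x)
= (-1)×(5/29) + (8)×(5/29) + (11)×(4/29) + (15)×(3/29) + (16)×(3/29) + (17)×(9/29)
= 325/29

E[X] = 325/29


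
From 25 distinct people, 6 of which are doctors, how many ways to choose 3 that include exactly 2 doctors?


Choose 2 of the 6 doctors and 1 of the other 19 people:
C(6,2)×C(19,1) = 15×19 = 285

285


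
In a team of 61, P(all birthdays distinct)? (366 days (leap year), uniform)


P(all different) = Π(366-i)/366 for i=0..60
= (366/366)×(365/366)×...×(306/366)
= 0.004988

P ≈ 0.0050 ≈ 0.50%


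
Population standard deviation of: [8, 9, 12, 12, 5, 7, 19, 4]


Mean = 76/8 = 19/2
  (8-19/2)²=9/4
  (9-19/2)²=1/4
  (12-19/2)²=25/4
  (12-19/2)²=25/4
  (5-19/2)²=81/4
  (7-19/2)²=25/4
  (19-19/2)²=361/4
  (4-19/2)²=121/4
Σ(x-μ)² = 162
σ² = 162/8 = 81/4

σ = √(81/4) ≈ 4.5000


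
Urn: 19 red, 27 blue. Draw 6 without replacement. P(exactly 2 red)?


Hypergeometric: C(19,2)×C(27,4)/C(46,6)
= 171×17550/9366819 = 1000350/3122273

P(X=2) = 1000350/3122273 ≈ 32.04%


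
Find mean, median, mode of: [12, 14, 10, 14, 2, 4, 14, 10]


Sorted: [2, 4, 10, 10, 12, 14, 14, 14]
Mean = 80/8 = 10
Median = 11
Freq: {12: 1, 14: 3, 10: 2, 2: 1, 4: 1}
Mode: [14]

Mean=10, Median=11, Mode=14


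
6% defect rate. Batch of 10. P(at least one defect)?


P(all good) = (47/50)^10 = 52599132235830049/97656250000000000
P(≥1 defect) = 45057117764169951/97656250000000000

P = 45057117764169951/97656250000000000 ≈ 46.14%


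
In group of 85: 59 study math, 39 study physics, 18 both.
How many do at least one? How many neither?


|A∪B| = 59+39-18 = 80
Neither = 85-80 = 5

At least one: 80; Neither: 5


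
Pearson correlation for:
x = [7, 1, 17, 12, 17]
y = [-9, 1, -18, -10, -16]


n=5, Σx=54, Σy=-52, Σxy=-760, Σx²=772, Σy²=762
r = (5×(-760) - 54×(-52))/√((5×772 - 54²)(5×762 - (-52)²))
= -992/√(944×1106) = -992/√1044064 ≈ -992/1021.7945 ≈ -0.9708

r ≈ -0.9708


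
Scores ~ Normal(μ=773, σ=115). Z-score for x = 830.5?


z = (x - μ)/σ = (830.5 - 773)/115 = 0.5

z = 0.5


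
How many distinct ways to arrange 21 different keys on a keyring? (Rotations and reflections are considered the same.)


Free circular arrangements: rotations and reflections both identified.
(n-1)!/2 = 20!/2 = 2432902008176640000/2 = 1216451004088320000

1216451004088320000


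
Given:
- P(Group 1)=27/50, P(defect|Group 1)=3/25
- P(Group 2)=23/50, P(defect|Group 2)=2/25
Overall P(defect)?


P(B) = Σ P(B|Aᵢ)×P(Aᵢ)
  3/25×27/50 = 81/1250
  2/25×23/50 = 23/625
Sum = 127/1250

P(defect) = 127/1250 ≈ 10.16%


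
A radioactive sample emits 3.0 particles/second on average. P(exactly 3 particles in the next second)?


Poisson(λ=3.0): P(X=3) = e^(-λ)×λ^k/k!
= e^(-3.0) × 3.0^3 / 3!
≈ 0.04978706837 × 27 / 6 ≈ 0.224042

P(X=3) ≈ 0.224042 ≈ 22.40%


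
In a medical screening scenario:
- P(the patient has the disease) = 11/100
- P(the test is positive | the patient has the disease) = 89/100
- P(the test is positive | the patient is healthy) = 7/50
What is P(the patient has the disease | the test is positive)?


Using Bayes' theorem:
P(A|B) = P(B|A)·P(A) / P(B)

P(the test is positive) = 89/100 × 11/100 + 7/50 × 89/100
= 979/10000 + 623/5000 = 89/400

P(the patient has the disease|the test is positive) = (979/10000) / (89/400) = 11/25

P(the patient has the disease|the test is positive) = 11/25 ≈ 44.00%


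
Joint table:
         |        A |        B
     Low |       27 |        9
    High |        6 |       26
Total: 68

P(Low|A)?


P(Low|A) = 27/(27+6) = 27/33 = 9/11

P = 9/11 ≈ 81.82%


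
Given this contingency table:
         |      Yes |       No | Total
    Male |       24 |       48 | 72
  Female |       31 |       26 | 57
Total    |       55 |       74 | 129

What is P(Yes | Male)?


P(Yes | Male) = 24/(24+48) = 24/72 = 1/3

P(Yes|Male) = 1/3 ≈ 33.33%


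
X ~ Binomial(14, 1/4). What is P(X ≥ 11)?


P(X ≥ 11) = Σ P(X=i) for i=11..14
P(X=11) = 2457/67108864
P(X=12) = 819/268435456
P(X=13) = 21/134217728
P(X=14) = 1/268435456
Sum = 5345/134217728

P(X ≥ 11) = 5345/134217728 ≈ 0.00%


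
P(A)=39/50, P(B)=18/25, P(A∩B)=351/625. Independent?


P(A)×P(B) = 351/625
P(A∩B) = 351/625
Equal ✓ → Independent

Yes, independent


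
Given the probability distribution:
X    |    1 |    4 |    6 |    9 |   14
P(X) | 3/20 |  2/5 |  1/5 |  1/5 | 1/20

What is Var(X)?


E[X] = 109/20
E[X²] = 159/4
Var(X) = E[X²] - (E[X])² = 159/4 - 11881/400 = 4019/400

Var(X) = 4019/400 ≈ 10.0475


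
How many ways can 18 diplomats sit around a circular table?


Circular arrangements of 18 distinct objects: fix one position to break rotational symmetry.
(n-1)! = 17! = 355687428096000

355687428096000


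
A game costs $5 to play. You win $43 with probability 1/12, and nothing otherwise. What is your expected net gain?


E[gain] = (43-5)×1/12 + (-5)×11/12
= 19/6 - 55/12 = -17/12

Expected net gain = $-17/12 ≈ $-1.42


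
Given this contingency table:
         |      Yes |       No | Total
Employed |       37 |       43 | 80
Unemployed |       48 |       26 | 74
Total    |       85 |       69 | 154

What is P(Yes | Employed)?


P(Yes | Employed) = 37/(37+43) = 37/80

P(Yes|Employed) = 37/80 ≈ 46.25%


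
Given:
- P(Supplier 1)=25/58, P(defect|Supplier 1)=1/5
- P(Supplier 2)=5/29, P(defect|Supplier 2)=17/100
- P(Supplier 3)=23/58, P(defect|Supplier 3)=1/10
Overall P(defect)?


P(B) = Σ P(B|Aᵢ)×P(Aᵢ)
  1/5×25/58 = 5/58
  17/100×5/29 = 17/580
  1/10×23/58 = 23/580
Sum = 9/58

P(defect) = 9/58 ≈ 15.52%


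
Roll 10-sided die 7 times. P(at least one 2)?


P(no 2)^7 = (9/10)^7 = 4782969/10000000
P(≥1) = 1 - 4782969/10000000 = 5217031/10000000

P = 5217031/10000000 ≈ 52.17%


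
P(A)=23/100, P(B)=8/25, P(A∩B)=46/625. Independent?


P(A)×P(B) = 46/625
P(A∩B) = 46/625
Equal ✓ → Independent

Yes, independent


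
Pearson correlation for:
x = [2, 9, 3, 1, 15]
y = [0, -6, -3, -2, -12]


n=5, Σx=30, Σy=-23, Σxy=-245, Σx²=320, Σy²=193
r = (5×(-245) - 30×(-23))/√((5×320 - 30²)(5×193 - (-23)²))
= -535/√(700×436) = -535/√305200 ≈ -535/552.4491 ≈ -0.9684

r ≈ -0.9684


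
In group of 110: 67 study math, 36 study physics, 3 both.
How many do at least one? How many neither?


|A∪B| = 67+36-3 = 100
Neither = 110-100 = 10

At least one: 100; Neither: 10


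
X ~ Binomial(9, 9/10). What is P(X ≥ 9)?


P(X ≥ 9) = Σ P(X=i) for i=9..9
P(X=9) = 387420489/1000000000
Sum = 387420489/1000000000

P(X ≥ 9) = 387420489/1000000000 ≈ 38.74%


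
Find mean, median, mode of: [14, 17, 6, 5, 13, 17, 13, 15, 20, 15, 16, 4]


Sorted: [4, 5, 6, 13, 13, 14, 15, 15, 16, 17, 17, 20]
Mean = 155/12
Median = 29/2
Freq: {14: 1, 17: 2, 6: 1, 5: 1, 13: 2, 15: 2, 20: 1, 16: 1, 4: 1}
Mode: [13, 15, 17]

Mean=155/12, Median=29/2, Mode=[13, 15, 17]


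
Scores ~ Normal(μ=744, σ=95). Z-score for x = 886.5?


z = (x - μ)/σ = (886.5 - 744)/95 = 1.5

z = 1.5


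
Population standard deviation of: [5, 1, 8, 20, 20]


Mean = 54/5
  (5-54/5)²=841/25
  (1-54/5)²=2401/25
  (8-54/5)²=196/25
  (20-54/5)²=2116/25
  (20-54/5)²=2116/25
Σ(x-μ)² = 1534/5
σ² = (1534/5)/5 = 1534/25

σ = √(1534/25) ≈ 7.8333


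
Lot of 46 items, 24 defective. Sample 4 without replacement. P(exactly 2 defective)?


Hypergeometric: C(24,2)×C(22,2)/C(46,4)
= 276×231/163185 = 84/215

P(X=2) = 84/215 ≈ 39.07%


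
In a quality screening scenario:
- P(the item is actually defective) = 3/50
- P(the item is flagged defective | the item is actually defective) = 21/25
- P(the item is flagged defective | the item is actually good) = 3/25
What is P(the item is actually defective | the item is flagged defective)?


Using Bayes' theorem:
P(A|B) = P(B|A)·P(A) / P(B)

P(the item is flagged defective) = 21/25 × 3/50 + 3/25 × 47/50
= 63/1250 + 141/1250 = 102/625

P(the item is actually defective|the item is flagged defective) = (63/1250) / (102/625) = 21/68

P(the item is actually defective|the item is flagged defective) = 21/68 ≈ 30.88%


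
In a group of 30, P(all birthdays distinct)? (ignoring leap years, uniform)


P(all different) = Π(365-i)/365 for i=0..29
= (365/365)×(364/365)×...×(336/365)
= 0.293684

P ≈ 0.2937 ≈ 29.37%


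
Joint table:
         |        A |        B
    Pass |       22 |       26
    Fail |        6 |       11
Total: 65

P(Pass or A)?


P(Pass∨A) = P(Pass) + P(A) - P(Pass∧A)
= (48 + 28 - 22)/65 = 54/65

P = 54/65 ≈ 83.08%


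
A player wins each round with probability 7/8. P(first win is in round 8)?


Geometric: P(X=8) = (1-p)^(k-1)×p = (1/8)^7×7/8 = 7/16777216

P(X=8) = 7/16777216 ≈ 0.00%


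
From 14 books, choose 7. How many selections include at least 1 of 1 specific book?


Complement: C(14,7) - C(13,7) = 3432 - 1716 = 1716

1716


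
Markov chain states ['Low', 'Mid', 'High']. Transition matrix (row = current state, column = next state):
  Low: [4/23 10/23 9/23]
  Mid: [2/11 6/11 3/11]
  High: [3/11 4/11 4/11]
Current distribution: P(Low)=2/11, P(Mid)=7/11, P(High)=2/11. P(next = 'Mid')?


P(next=Mid) = Σᵢ P(now=i)×P(i→Mid)
= 2/11×10/23 + 7/11×6/11 + 2/11×4/11
= 20/253 + 42/121 + 8/121 = 1370/2783

P = 1370/2783 ≈ 0.4923


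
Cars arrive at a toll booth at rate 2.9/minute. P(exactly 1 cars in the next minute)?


Poisson(λ=2.9): P(X=1) = e^(-λ)×λ^k/k!
= e^(-2.9) × 2.9^1 / 1!
≈ 0.05502322006 × 2.9 / 1 ≈ 0.159567

P(X=1) ≈ 0.159567 ≈ 15.96%


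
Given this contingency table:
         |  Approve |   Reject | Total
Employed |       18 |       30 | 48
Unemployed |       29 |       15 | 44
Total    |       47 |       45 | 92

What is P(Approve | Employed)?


P(Approve | Employed) = 18/(18+30) = 18/48 = 3/8

P(Approve|Employed) = 3/8 ≈ 37.50%


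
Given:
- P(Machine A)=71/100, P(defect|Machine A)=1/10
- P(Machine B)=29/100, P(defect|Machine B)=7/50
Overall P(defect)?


P(B) = Σ P(B|Aᵢ)×P(Aᵢ)
  1/10×71/100 = 71/1000
  7/50×29/100 = 203/5000
Sum = 279/2500

P(defect) = 279/2500 ≈ 11.16%


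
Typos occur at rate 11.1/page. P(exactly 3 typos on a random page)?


Poisson(λ=11.1): P(X=3) = e^(-λ)×λ^k/k!
= e^(-11.1) × 11.1^3 / 3!
≈ 1.511232382e-05 × 1367.631 / 6 ≈ 0.003445

P(X=3) ≈ 0.003445 ≈ 0.34%


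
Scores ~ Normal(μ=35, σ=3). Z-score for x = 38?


z = (x - μ)/σ = (38 - 35)/3 = 1.0

z = 1.0


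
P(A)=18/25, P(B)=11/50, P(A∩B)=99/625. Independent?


P(A)×P(B) = 99/625
P(A∩B) = 99/625
Equal ✓ → Independent

Yes, independent


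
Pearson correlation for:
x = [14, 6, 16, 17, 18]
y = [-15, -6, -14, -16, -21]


n=5, Σx=71, Σy=-72, Σxy=-1120, Σx²=1101, Σy²=1154
r = (5×(-1120) - 71×(-72))/√((5×1101 - 71²)(5×1154 - (-72)²))
= -488/√(464×586) = -488/√271904 ≈ -488/521.4441 ≈ -0.9359

r ≈ -0.9359


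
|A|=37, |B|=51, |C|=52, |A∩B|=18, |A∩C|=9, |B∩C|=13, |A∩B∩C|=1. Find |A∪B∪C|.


|A∪B∪C| = 37+51+52-18-9-13+1 = 101

|A∪B∪C| = 101


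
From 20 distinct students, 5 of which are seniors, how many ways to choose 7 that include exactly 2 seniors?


Choose 2 of the 5 seniors and 5 of the other 15 students:
C(5,2)×C(15,5) = 10×3003 = 30030

30030


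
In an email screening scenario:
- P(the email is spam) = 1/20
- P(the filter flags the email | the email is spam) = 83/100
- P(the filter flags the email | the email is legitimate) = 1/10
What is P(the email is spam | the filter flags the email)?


Using Bayes' theorem:
P(A|B) = P(B|A)·P(A) / P(B)

P(the filter flags the email) = 83/100 × 1/20 + 1/10 × 19/20
= 83/2000 + 19/200 = 273/2000

P(the email is spam|the filter flags the email) = (83/2000) / (273/2000) = 83/273

P(the email is spam|the filter flags the email) = 83/273 ≈ 30.40%


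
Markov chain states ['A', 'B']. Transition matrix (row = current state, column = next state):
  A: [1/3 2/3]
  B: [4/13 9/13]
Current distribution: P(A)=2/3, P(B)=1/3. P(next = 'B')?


P(next=B) = Σᵢ P(now=i)×P(i→B)
= 2/3×2/3 + 1/3×9/13
= 4/9 + 3/13 = 79/117

P = 79/117 ≈ 0.6752


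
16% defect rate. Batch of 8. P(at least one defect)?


P(all good) = (21/25)^8 = 37822859361/152587890625
P(≥1 defect) = 114765031264/152587890625

P = 114765031264/152587890625 ≈ 75.21%
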